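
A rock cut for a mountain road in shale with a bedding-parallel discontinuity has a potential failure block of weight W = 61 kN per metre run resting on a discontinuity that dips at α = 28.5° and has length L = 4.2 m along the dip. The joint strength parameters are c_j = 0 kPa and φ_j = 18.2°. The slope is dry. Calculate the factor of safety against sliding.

Resolving the block weight along and normal to the plane and applying the Mohr–Coulomb strength on the joint:
N' = W cosα = 61·cos28.5° = 53.6 kN/m
Driving force T = W sinα = 61·sin28.5° = 29.1 kN/m
Resisting force R = c_j·L + N'·tanφ_j = 0·4.2 + 53.6·tan18.2° = 0.0 + 17.6 = 17.6 kN/m
FS = R / T = 17.6 / 29.1 = 0.606

FS = 0.61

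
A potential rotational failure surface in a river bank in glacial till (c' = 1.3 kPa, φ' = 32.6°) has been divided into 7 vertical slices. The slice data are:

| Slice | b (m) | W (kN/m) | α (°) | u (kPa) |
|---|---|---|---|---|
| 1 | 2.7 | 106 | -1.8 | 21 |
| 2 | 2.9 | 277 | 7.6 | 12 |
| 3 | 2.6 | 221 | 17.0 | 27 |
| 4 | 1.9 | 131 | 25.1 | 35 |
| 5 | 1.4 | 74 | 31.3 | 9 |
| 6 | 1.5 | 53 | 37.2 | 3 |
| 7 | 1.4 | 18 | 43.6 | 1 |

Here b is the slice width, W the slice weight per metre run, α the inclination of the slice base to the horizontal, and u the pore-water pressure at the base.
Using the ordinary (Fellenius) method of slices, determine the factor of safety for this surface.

FS = 1.62

Ordinary method of slices: FS = Σ[c'·Δl_i + (W_i cosα_i − u_i·Δl_i)·tanφ'] / Σ W_i sinα_i, with Δl_i = b_i / cosα_i.
Slice 1: Δl = 2.7/cos(-1.8°) = 2.701 m; N'_1 = 106·cos(-1.8°) − 21·2.701 = 49.2; c'Δl = 3.51; W sinα = -3.3
Slice 2: Δl = 2.9/cos7.6° = 2.926 m; N'_2 = 277·cos7.6° − 12·2.926 = 239.5; c'Δl = 3.80; W sinα = 36.6
Slice 3: Δl = 2.6/cos17.0° = 2.719 m; N'_3 = 221·cos17.0° − 27·2.719 = 137.9; c'Δl = 3.53; W sinα = 64.6
Slice 4: Δl = 1.9/cos25.1° = 2.098 m; N'_4 = 131·cos25.1° − 35·2.098 = 45.2; c'Δl = 2.73; W sinα = 55.6
Slice 5: Δl = 1.4/cos31.3° = 1.638 m; N'_5 = 74·cos31.3° − 9·1.638 = 48.5; c'Δl = 2.13; W sinα = 38.4
Slice 6: Δl = 1.5/cos37.2° = 1.883 m; N'_6 = 53·cos37.2° − 3·1.883 = 36.6; c'Δl = 2.45; W sinα = 32.0
Slice 7: Δl = 1.4/cos43.6° = 1.933 m; N'_7 = 18·cos43.6° − 1·1.933 = 11.1; c'Δl = 2.51; W sinα = 12.4
Σc'Δl = 20.7 kN/m; ΣN' = 568.0 kN/m; ΣW sinα = 236.4 kN/m
Resisting = 20.7 + 568.0·tan32.6° = 20.7 + 363.2 = 383.9 kN/m
FS = 383.9 / 236.4 = 1.624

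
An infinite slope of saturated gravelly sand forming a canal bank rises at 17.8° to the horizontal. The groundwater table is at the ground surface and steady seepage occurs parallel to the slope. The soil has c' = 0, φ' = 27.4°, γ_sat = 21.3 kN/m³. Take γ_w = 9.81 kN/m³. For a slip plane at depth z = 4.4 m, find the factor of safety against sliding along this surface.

With seepage parallel to the slope and the water table at the surface, the effective normal stress on the slip plane uses the buoyant unit weight γ' = γ_sat − γ_w while the driving shear stress uses γ_sat:
FS = [c' + γ' z cos²β tanφ'] / [γ_sat z sinβ cosβ]
(For c' = 0 this reduces to FS = (γ'/γ_sat)·tanφ'/tanβ.)
γ' = 21.3 − 9.81 = 11.49 kN/m³
Numerator = 0.0 + 11.49·4.4·cos²17.8°·tan27.4° = 0.0 + 11.49·4.4·0.9066·0.5184 = 23.757 kPa
Denominator = 21.3·4.4·sin17.8°·cos17.8° = 21.3·4.4·0.3057·0.9521 = 27.278 kPa
FS = 23.757 / 27.278 = 0.871

FS = 0.87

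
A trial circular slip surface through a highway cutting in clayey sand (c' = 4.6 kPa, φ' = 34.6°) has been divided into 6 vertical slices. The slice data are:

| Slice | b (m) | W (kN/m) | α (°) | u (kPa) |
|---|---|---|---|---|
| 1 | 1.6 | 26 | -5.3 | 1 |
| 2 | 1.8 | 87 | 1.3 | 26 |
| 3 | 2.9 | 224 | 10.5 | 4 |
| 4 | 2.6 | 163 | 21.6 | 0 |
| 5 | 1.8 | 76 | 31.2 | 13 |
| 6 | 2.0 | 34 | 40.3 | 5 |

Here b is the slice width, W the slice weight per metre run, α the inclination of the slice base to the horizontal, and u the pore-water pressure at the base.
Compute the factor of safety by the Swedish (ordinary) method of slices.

FS = 2.42

Ordinary method of slices: FS = Σ[c'·Δl_i + (W_i cosα_i − u_i·Δl_i)·tanφ'] / Σ W_i sinα_i, with Δl_i = b_i / cosα_i.
Slice 1: Δl = 1.6/cos(-5.3°) = 1.607 m; N'_1 = 26·cos(-5.3°) − 1·1.607 = 24.3; c'Δl = 7.39; W sinα = -2.4
Slice 2: Δl = 1.8/cos1.3° = 1.800 m; N'_2 = 87·cos1.3° − 26·1.800 = 40.2; c'Δl = 8.28; W sinα = 2.0
Slice 3: Δl = 2.9/cos10.5° = 2.949 m; N'_3 = 224·cos10.5° − 4·2.949 = 208.5; c'Δl = 13.57; W sinα = 40.8
Slice 4: Δl = 2.6/cos21.6° = 2.796 m; N'_4 = 163·cos21.6° − 0·2.796 = 151.6; c'Δl = 12.86; W sinα = 60.0
Slice 5: Δl = 1.8/cos31.2° = 2.104 m; N'_5 = 76·cos31.2° − 13·2.104 = 37.7; c'Δl = 9.68; W sinα = 39.4
Slice 6: Δl = 2.0/cos40.3° = 2.622 m; N'_6 = 34·cos40.3° − 5·2.622 = 12.8; c'Δl = 12.06; W sinα = 22.0
Σc'Δl = 63.8 kN/m; ΣN' = 474.9 kN/m; ΣW sinα = 161.8 kN/m
Resisting = 63.8 + 474.9·tan34.6° = 63.8 + 327.6 = 391.5 kN/m
FS = 391.5 / 161.8 = 2.420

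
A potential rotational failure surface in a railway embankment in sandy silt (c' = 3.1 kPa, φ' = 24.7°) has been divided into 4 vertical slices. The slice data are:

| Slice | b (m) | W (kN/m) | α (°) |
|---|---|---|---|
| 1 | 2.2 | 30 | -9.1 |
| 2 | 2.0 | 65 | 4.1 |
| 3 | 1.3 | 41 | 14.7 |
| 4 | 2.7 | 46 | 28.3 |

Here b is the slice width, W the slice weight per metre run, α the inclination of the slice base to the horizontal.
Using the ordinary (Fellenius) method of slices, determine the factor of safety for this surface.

FS = 3.34

Ordinary method of slices: FS = Σ[c'·Δl_i + (W_i cosα_i)·tanφ'] / Σ W_i sinα_i, with Δl_i = b_i / cosα_i.
Slice 1: Δl = 2.2/cos(-9.1°) = 2.228 m; N'_1 = 30·cos(-9.1°) = 29.6; c'Δl = 6.91; W sinα = -4.7
Slice 2: Δl = 2.0/cos4.1° = 2.005 m; N'_2 = 65·cos4.1° = 64.8; c'Δl = 6.22; W sinα = 4.6
Slice 3: Δl = 1.3/cos14.7° = 1.344 m; N'_3 = 41·cos14.7° = 39.7; c'Δl = 4.17; W sinα = 10.4
Slice 4: Δl = 2.7/cos28.3° = 3.067 m; N'_4 = 46·cos28.3° = 40.5; c'Δl = 9.51; W sinα = 21.8
Σc'Δl = 26.8 kN/m; ΣN' = 174.6 kN/m; ΣW sinα = 32.1 kN/m
Resisting = 26.8 + 174.6·tan24.7° = 26.8 + 80.3 = 107.1 kN/m
FS = 107.1 / 32.1 = 3.335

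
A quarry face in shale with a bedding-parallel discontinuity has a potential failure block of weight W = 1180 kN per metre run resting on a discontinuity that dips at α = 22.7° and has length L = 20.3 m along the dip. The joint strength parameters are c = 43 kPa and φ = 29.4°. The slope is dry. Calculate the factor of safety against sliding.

FS = 3.26

Resolving the block weight along and normal to the plane and applying the Mohr–Coulomb strength on the joint:
N' = W cosα = 1180·cos22.7° = 1088.6 kN/m
Driving force T = W sinα = 1180·sin22.7° = 455.4 kN/m
Resisting force R = c·L + N'·tanφ = 43·20.3 + 1088.6·tan29.4° = 872.9 + 613.4 = 1486.3 kN/m
FS = R / T = 1486.3 / 455.4 = 3.264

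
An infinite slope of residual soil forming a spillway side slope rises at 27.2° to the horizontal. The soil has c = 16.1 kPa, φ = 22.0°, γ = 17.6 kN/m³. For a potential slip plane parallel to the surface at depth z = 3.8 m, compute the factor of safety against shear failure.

For an infinite slope with a slip plane parallel to the surface (no pore pressure): FS = [c + γz cos²β tanφ] / [γz sinβ cosβ].
γz = 17.6·3.8 = 66.88 kN/m²
Numerator = 16.1 + 66.88·cos²27.2°·tan22.0° = 16.1 + 66.88·0.7911·0.4040 = 37.475 kPa
Denominator = 66.88·sin27.2°·cos27.2° = 66.88·0.4571·0.8894 = 27.190 kPa
FS = 37.475 / 27.190 = 1.378

FS = 1.38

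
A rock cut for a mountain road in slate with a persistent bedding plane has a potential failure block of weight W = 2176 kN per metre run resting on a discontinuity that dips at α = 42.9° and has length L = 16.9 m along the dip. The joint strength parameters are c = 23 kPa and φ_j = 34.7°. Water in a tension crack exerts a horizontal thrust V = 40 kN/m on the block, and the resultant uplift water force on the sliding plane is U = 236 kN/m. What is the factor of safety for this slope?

FS = 0.87

Resolving the block weight along and normal to the plane and applying the Mohr–Coulomb strength on the joint:
N' = W cosα − U − V sinα = 2176·cos42.9° − 236 − 40·sin42.9° = 1330.8 kN/m
Driving force T = W sinα + V cosα = 2176·sin42.9° + 40·cos42.9° = 1510.6 kN/m
Resisting force R = c·L + N'·tanφ_j = 23·16.9 + 1330.8·tan34.7° = 388.7 + 921.5 = 1310.2 kN/m
FS = R / T = 1310.2 / 1510.6 = 0.867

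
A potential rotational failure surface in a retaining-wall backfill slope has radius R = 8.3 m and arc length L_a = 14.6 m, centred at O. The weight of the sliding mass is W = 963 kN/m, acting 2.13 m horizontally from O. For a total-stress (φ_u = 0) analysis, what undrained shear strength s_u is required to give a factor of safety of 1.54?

s_u = 26.1 kPa

FS = s_u·L_a·R / (W·d), so s_u = FS·W·d / (L_a·R).
s_u = 1.54·963·2.13 / (14.60·8.3) = 3158.8 / 121.18 = 26.07 kPa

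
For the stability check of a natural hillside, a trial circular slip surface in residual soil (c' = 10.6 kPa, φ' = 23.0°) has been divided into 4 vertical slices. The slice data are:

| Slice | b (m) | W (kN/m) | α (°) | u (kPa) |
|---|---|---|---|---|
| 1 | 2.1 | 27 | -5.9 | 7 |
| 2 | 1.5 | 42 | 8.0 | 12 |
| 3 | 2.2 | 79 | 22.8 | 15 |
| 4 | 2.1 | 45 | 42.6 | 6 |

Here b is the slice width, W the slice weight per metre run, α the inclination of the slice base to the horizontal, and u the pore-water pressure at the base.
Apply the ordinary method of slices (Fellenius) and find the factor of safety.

FS = 2.05

Ordinary method of slices: FS = Σ[c'·Δl_i + (W_i cosα_i − u_i·Δl_i)·tanφ'] / Σ W_i sinα_i, with Δl_i = b_i / cosα_i.
Slice 1: Δl = 2.1/cos(-5.9°) = 2.111 m; N'_1 = 27·cos(-5.9°) − 7·2.111 = 12.1; c'Δl = 22.38; W sinα = -2.8
Slice 2: Δl = 1.5/cos8.0° = 1.515 m; N'_2 = 42·cos8.0° − 12·1.515 = 23.4; c'Δl = 16.06; W sinα = 5.8
Slice 3: Δl = 2.2/cos22.8° = 2.386 m; N'_3 = 79·cos22.8° − 15·2.386 = 37.0; c'Δl = 25.30; W sinα = 30.6
Slice 4: Δl = 2.1/cos42.6° = 2.853 m; N'_4 = 45·cos42.6° − 6·2.853 = 16.0; c'Δl = 30.24; W sinα = 30.5
Σc'Δl = 94.0 kN/m; ΣN' = 88.5 kN/m; ΣW sinα = 64.1 kN/m
Resisting = 94.0 + 88.5·tan23.0° = 94.0 + 37.6 = 131.6 kN/m
FS = 131.6 / 64.1 = 2.051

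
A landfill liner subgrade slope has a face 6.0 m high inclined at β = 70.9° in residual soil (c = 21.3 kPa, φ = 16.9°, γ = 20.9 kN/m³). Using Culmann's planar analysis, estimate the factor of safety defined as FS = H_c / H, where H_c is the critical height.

H_c = (4c/γ) · sinβ cosφ / [1 − cos(β − φ)]
    = (4·21.3/20.9) · sin70.9°·cos16.9° / [1 − cos54.0°]
    = 4.077 · 0.9041 / 0.4122 = 8.94 m
FS = H_c / H = 8.94 / 6.0 = 1.490

FS = 1.49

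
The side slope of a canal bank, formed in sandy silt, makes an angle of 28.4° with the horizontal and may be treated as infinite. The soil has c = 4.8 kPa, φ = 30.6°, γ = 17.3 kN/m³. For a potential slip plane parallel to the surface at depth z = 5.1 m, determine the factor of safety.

For an infinite slope with a slip plane parallel to the surface (no pore pressure): FS = [c + γz cos²β tanφ] / [γz sinβ cosβ].
γz = 17.3·5.1 = 88.23 kN/m²
Numerator = 4.8 + 88.23·cos²28.4°·tan30.6° = 4.8 + 88.23·0.7738·0.5914 = 45.175 kPa
Denominator = 88.23·sin28.4°·cos28.4° = 88.23·0.4756·0.8796 = 36.914 kPa
FS = 45.175 / 36.914 = 1.224

FS = 1.22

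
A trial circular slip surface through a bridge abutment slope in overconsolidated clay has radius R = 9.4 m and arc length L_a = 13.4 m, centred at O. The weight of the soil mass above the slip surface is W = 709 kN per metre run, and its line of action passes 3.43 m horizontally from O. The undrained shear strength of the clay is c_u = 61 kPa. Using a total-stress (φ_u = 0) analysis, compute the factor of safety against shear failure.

Taking moments about the centre O, the resisting moment is provided by the undrained shear strength acting along the arc:
M_R = c_u·L_a·R = 61·13.40·9.4 = 7683.6 kN·m/m
M_D = W·d = 709·3.43 = 2431.9 kN·m/m
FS = M_R / M_D = 7683.6 / 2431.9 = 3.160

FS = 3.16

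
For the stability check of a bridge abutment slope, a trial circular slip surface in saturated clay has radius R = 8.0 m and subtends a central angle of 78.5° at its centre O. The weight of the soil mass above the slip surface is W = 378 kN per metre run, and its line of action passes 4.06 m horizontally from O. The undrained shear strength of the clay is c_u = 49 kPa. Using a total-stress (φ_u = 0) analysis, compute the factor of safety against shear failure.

Taking moments about the centre O, the resisting moment is provided by the undrained shear strength acting along the arc:
Arc length L_a = R·θ = 8.0·(78.5°·π/180) = 8.0·1.3701 = 10.96 m
M_R = c_u·L_a·R = 49·10.96·8.0 = 4296.6 kN·m/m
M_D = W·d = 378·4.06 = 1534.7 kN·m/m
FS = M_R / M_D = 4296.6 / 1534.7 = 2.800

FS = 2.80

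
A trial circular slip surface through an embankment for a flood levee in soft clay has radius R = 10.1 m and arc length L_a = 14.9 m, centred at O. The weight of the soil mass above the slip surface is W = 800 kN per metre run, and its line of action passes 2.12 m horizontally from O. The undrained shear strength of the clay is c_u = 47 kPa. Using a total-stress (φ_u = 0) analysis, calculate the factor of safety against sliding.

FS = 4.17

Taking moments about the centre O, the resisting moment is provided by the undrained shear strength acting along the arc:
M_R = c_u·L_a·R = 47·14.90·10.1 = 7073.0 kN·m/m
M_D = W·d = 800·2.12 = 1696.0 kN·m/m
FS = M_R / M_D = 7073.0 / 1696.0 = 4.170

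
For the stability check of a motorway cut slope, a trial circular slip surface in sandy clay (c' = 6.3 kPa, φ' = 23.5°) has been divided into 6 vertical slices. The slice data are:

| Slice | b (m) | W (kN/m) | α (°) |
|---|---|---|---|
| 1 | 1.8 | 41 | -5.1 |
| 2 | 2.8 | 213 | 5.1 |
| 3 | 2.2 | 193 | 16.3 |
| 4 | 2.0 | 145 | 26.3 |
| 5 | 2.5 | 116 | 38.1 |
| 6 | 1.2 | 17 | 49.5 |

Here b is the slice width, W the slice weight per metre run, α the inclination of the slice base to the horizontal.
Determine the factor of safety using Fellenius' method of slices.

Ordinary method of slices: FS = Σ[c'·Δl_i + (W_i cosα_i)·tanφ'] / Σ W_i sinα_i, with Δl_i = b_i / cosα_i.
Slice 1: Δl = 1.8/cos(-5.1°) = 1.807 m; N'_1 = 41·cos(-5.1°) = 40.8; c'Δl = 11.39; W sinα = -3.6
Slice 2: Δl = 2.8/cos5.1° = 2.811 m; N'_2 = 213·cos5.1° = 212.2; c'Δl = 17.71; W sinα = 18.9
Slice 3: Δl = 2.2/cos16.3° = 2.292 m; N'_3 = 193·cos16.3° = 185.2; c'Δl = 14.44; W sinα = 54.2
Slice 4: Δl = 2.0/cos26.3° = 2.231 m; N'_4 = 145·cos26.3° = 130.0; c'Δl = 14.05; W sinα = 64.2
Slice 5: Δl = 2.5/cos38.1° = 3.177 m; N'_5 = 116·cos38.1° = 91.3; c'Δl = 20.01; W sinα = 71.6
Slice 6: Δl = 1.2/cos49.5° = 1.848 m; N'_6 = 17·cos49.5° = 11.0; c'Δl = 11.64; W sinα = 12.9
Σc'Δl = 89.2 kN/m; ΣN' = 670.6 kN/m; ΣW sinα = 218.2 kN/m
Resisting = 89.2 + 670.6·tan23.5° = 89.2 + 291.6 = 380.8 kN/m
FS = 380.8 / 218.2 = 1.745

FS = 1.75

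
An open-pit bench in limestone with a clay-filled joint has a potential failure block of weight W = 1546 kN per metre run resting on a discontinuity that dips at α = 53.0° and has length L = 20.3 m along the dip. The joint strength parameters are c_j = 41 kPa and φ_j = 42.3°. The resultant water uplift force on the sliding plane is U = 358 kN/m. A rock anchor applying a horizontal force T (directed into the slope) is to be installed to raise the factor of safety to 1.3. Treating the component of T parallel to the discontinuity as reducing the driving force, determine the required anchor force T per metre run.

Resolving forces along and normal to the sliding plane, with the horizontal anchor force T adding T·sinα to the effective normal force and T·cosα acting up the plane against the driving force:
FS = [c_jL + (W cosα − U + T sinα) tanφ_j] / [W sinα − T cosα]
Without the anchor: N' = 572.4 kN/m, driving T_d = 1234.7 kN/m, resisting R = 41·20.3 + 572.4·tan42.3° = 1353.1 kN/m, FS = 1.10.
Setting FS = 1.3 and solving for T:
1.3·(1234.7 − T cos53.0°) = 1353.1 + T sin53.0°·tan42.3°
T·(sin53.0°·tan42.3° + 1.3·cos53.0°) = 1.3·1234.7 − 1353.1
T·(0.7986·0.9099 + 1.3·0.6018) = 1605.1 − 1353.1 = 251.9
T·1.5091 = 251.9
T = 167.0 kN/m

T = 167 kN/m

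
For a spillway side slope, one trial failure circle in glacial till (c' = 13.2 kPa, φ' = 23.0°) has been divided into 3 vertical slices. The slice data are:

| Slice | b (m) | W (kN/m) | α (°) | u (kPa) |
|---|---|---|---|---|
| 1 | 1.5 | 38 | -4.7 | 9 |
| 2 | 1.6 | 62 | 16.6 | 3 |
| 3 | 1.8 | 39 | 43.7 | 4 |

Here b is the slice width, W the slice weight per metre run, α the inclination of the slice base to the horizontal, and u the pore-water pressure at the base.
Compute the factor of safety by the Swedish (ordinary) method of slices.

Ordinary method of slices: FS = Σ[c'·Δl_i + (W_i cosα_i − u_i·Δl_i)·tanφ'] / Σ W_i sinα_i, with Δl_i = b_i / cosα_i.
Slice 1: Δl = 1.5/cos(-4.7°) = 1.505 m; N'_1 = 38·cos(-4.7°) − 9·1.505 = 24.3; c'Δl = 19.87; W sinα = -3.1
Slice 2: Δl = 1.6/cos16.6° = 1.670 m; N'_2 = 62·cos16.6° − 3·1.670 = 54.4; c'Δl = 22.04; W sinα = 17.7
Slice 3: Δl = 1.8/cos43.7° = 2.490 m; N'_3 = 39·cos43.7° − 4·2.490 = 18.2; c'Δl = 32.86; W sinα = 26.9
Σc'Δl = 74.8 kN/m; ΣN' = 97.0 kN/m; ΣW sinα = 41.5 kN/m
Resisting = 74.8 + 97.0·tan23.0° = 74.8 + 41.2 = 115.9 kN/m
FS = 115.9 / 41.5 = 2.791

FS = 2.79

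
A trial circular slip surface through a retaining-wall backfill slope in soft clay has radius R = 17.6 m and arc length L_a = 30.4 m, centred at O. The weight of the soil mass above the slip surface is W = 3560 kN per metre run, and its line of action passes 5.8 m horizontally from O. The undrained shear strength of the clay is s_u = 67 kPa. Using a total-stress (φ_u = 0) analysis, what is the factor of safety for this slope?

Taking moments about the centre O, the resisting moment is provided by the undrained shear strength acting along the arc:
M_R = s_u·L_a·R = 67·30.40·17.6 = 35847.7 kN·m/m
M_D = W·d = 3560·5.8 = 20648.0 kN·m/m
FS = M_R / M_D = 35847.7 / 20648.0 = 1.736

FS = 1.74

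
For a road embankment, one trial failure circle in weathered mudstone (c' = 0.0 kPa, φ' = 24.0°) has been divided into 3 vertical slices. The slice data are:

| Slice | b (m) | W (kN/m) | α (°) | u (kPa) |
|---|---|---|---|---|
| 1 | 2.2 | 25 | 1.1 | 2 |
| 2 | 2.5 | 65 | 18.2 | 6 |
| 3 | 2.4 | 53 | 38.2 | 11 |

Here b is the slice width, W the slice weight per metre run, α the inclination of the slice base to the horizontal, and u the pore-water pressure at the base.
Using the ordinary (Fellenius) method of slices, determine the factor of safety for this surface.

Ordinary method of slices: FS = Σ[c'·Δl_i + (W_i cosα_i − u_i·Δl_i)·tanφ'] / Σ W_i sinα_i, with Δl_i = b_i / cosα_i.
Slice 1: Δl = 2.2/cos1.1° = 2.200 m; N'_1 = 25·cos1.1° − 2·2.200 = 20.6; c'Δl = 0.00; W sinα = 0.5
Slice 2: Δl = 2.5/cos18.2° = 2.632 m; N'_2 = 65·cos18.2° − 6·2.632 = 46.0; c'Δl = 0.00; W sinα = 20.3
Slice 3: Δl = 2.4/cos38.2° = 3.054 m; N'_3 = 53·cos38.2° − 11·3.054 = 8.1; c'Δl = 0.00; W sinα = 32.8
Σc'Δl = 0.0 kN/m; ΣN' = 74.6 kN/m; ΣW sinα = 53.6 kN/m
Resisting = 0.0 + 74.6·tan24.0° = 0.0 + 33.2 = 33.2 kN/m
FS = 33.2 / 53.6 = 0.620

FS = 0.62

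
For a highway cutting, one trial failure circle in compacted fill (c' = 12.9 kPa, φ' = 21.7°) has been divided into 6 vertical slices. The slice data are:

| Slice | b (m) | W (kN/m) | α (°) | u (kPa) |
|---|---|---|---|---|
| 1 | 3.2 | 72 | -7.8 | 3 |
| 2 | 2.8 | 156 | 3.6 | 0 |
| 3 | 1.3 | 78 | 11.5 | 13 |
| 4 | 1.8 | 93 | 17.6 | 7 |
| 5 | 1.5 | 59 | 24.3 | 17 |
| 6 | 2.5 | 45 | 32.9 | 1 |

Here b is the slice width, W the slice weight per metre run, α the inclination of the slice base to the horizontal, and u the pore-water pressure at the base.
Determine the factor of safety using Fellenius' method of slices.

FS = 3.71

Ordinary method of slices: FS = Σ[c'·Δl_i + (W_i cosα_i − u_i·Δl_i)·tanφ'] / Σ W_i sinα_i, with Δl_i = b_i / cosα_i.
Slice 1: Δl = 3.2/cos(-7.8°) = 3.230 m; N'_1 = 72·cos(-7.8°) − 3·3.230 = 61.6; c'Δl = 41.67; W sinα = -9.8
Slice 2: Δl = 2.8/cos3.6° = 2.806 m; N'_2 = 156·cos3.6° − 0·2.806 = 155.7; c'Δl = 36.19; W sinα = 9.8
Slice 3: Δl = 1.3/cos11.5° = 1.327 m; N'_3 = 78·cos11.5° − 13·1.327 = 59.2; c'Δl = 17.11; W sinα = 15.6
Slice 4: Δl = 1.8/cos17.6° = 1.888 m; N'_4 = 93·cos17.6° − 7·1.888 = 75.4; c'Δl = 24.36; W sinα = 28.1
Slice 5: Δl = 1.5/cos24.3° = 1.646 m; N'_5 = 59·cos24.3° − 17·1.646 = 25.8; c'Δl = 21.23; W sinα = 24.3
Slice 6: Δl = 2.5/cos32.9° = 2.978 m; N'_6 = 45·cos32.9° − 1·2.978 = 34.8; c'Δl = 38.41; W sinα = 24.4
Σc'Δl = 179.0 kN/m; ΣN' = 412.6 kN/m; ΣW sinα = 92.4 kN/m
Resisting = 179.0 + 412.6·tan21.7° = 179.0 + 164.2 = 343.1 kN/m
FS = 343.1 / 92.4 = 3.713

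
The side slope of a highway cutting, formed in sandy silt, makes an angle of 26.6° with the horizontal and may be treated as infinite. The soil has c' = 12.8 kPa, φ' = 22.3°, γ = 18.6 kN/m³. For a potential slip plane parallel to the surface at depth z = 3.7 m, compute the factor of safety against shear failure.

For an infinite slope with a slip plane parallel to the surface (no pore pressure): FS = [c' + γz cos²β tanφ'] / [γz sinβ cosβ].
γz = 18.6·3.7 = 68.82 kN/m²
Numerator = 12.8 + 68.82·cos²26.6°·tan22.3° = 12.8 + 68.82·0.7995·0.4101 = 35.366 kPa
Denominator = 68.82·sin26.6°·cos26.6° = 68.82·0.4478·0.8942 = 27.553 kPa
FS = 35.366 / 27.553 = 1.284

FS = 1.28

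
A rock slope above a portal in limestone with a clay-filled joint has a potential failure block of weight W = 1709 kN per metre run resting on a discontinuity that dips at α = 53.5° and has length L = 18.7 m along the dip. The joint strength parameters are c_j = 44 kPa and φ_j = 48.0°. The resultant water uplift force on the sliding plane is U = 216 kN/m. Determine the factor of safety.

Resolving the block weight along and normal to the plane and applying the Mohr–Coulomb strength on the joint:
N' = W cosα − U = 1709·cos53.5° − 216 = 800.6 kN/m
Driving force T = W sinα = 1709·sin53.5° = 1373.8 kN/m
Resisting force R = c_j·L + N'·tanφ_j = 44·18.7 + 800.6·tan48.0° = 822.8 + 889.1 = 1711.9 kN/m
FS = R / T = 1711.9 / 1373.8 = 1.246

FS = 1.25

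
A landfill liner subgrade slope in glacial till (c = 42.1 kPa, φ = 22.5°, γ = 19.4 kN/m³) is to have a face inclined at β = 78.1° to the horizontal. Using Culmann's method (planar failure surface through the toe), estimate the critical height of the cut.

H_c = 18.04 m

Culmann's analysis gives the critical failure plane at α_cr = (β + φ)/2 = (78.1 + 22.5)/2 = 50.3°, and the critical height
H_c = (4c/γ) · sinβ cosφ / [1 − cos(β − φ)]
    = (4·42.1/19.4) · sin78.1°·cos22.5° / [1 − cos(55.6°)]
    = 8.680 · 0.9785·0.9239 / [1 − 0.5650]
    = 8.680 · 0.9040 / 0.4350
    = 18.04 m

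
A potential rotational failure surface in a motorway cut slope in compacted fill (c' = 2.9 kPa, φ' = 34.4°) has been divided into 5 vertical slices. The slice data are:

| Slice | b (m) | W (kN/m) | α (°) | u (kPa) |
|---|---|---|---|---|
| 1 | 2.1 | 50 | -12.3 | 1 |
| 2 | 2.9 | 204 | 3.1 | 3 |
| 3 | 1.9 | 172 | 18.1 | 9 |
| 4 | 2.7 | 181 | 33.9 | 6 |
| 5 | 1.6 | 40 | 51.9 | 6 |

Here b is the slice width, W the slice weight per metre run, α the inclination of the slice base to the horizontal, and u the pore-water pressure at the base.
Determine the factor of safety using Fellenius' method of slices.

FS = 2.14

Ordinary method of slices: FS = Σ[c'·Δl_i + (W_i cosα_i − u_i·Δl_i)·tanφ'] / Σ W_i sinα_i, with Δl_i = b_i / cosα_i.
Slice 1: Δl = 2.1/cos(-12.3°) = 2.149 m; N'_1 = 50·cos(-12.3°) − 1·2.149 = 46.7; c'Δl = 6.23; W sinα = -10.7
Slice 2: Δl = 2.9/cos3.1° = 2.904 m; N'_2 = 204·cos3.1° − 3·2.904 = 195.0; c'Δl = 8.42; W sinα = 11.0
Slice 3: Δl = 1.9/cos18.1° = 1.999 m; N'_3 = 172·cos18.1° − 9·1.999 = 145.5; c'Δl = 5.80; W sinα = 53.4
Slice 4: Δl = 2.7/cos33.9° = 3.253 m; N'_4 = 181·cos33.9° − 6·3.253 = 130.7; c'Δl = 9.43; W sinα = 101.0
Slice 5: Δl = 1.6/cos51.9° = 2.593 m; N'_5 = 40·cos51.9° − 6·2.593 = 9.1; c'Δl = 7.52; W sinα = 31.5
Σc'Δl = 37.4 kN/m; ΣN' = 527.0 kN/m; ΣW sinα = 186.2 kN/m
Resisting = 37.4 + 527.0·tan34.4° = 37.4 + 360.9 = 398.3 kN/m
FS = 398.3 / 186.2 = 2.138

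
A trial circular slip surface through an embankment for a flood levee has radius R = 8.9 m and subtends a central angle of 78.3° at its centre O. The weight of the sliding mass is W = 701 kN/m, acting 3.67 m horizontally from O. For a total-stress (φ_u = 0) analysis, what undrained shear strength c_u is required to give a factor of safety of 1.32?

c_u = 31.4 kPa

FS = c_u·L_a·R / (W·d), so c_u = FS·W·d / (L_a·R).
Arc length L_a = R·θ = 8.9·(78.3°·π/180) = 8.9·1.3666 = 12.16 m
c_u = 1.32·701·3.67 / (12.16·8.9) = 3395.9 / 108.25 = 31.37 kPa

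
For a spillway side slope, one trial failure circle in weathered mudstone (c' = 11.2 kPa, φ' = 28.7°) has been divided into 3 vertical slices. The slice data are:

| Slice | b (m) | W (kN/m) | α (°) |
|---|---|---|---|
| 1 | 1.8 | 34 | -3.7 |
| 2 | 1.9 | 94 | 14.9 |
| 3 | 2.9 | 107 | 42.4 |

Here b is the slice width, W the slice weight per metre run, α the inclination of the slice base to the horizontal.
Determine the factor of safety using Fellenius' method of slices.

Ordinary method of slices: FS = Σ[c'·Δl_i + (W_i cosα_i)·tanφ'] / Σ W_i sinα_i, with Δl_i = b_i / cosα_i.
Slice 1: Δl = 1.8/cos(-3.7°) = 1.804 m; N'_1 = 34·cos(-3.7°) = 33.9; c'Δl = 20.20; W sinα = -2.2
Slice 2: Δl = 1.9/cos14.9° = 1.966 m; N'_2 = 94·cos14.9° = 90.8; c'Δl = 22.02; W sinα = 24.2
Slice 3: Δl = 2.9/cos42.4° = 3.927 m; N'_3 = 107·cos42.4° = 79.0; c'Δl = 43.98; W sinα = 72.2
Σc'Δl = 86.2 kN/m; ΣN' = 203.8 kN/m; ΣW sinα = 94.1 kN/m
Resisting = 86.2 + 203.8·tan28.7° = 86.2 + 111.6 = 197.8 kN/m
FS = 197.8 / 94.1 = 2.101

FS = 2.10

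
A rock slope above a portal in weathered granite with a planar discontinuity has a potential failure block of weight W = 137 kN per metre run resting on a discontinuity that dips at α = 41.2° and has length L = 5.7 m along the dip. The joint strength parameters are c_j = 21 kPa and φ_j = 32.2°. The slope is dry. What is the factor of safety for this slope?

Resolving the block weight along and normal to the plane and applying the Mohr–Coulomb strength on the joint:
N' = W cosα = 137·cos41.2° = 103.1 kN/m
Driving force T = W sinα = 137·sin41.2° = 90.2 kN/m
Resisting force R = c_j·L + N'·tanφ_j = 21·5.7 + 103.1·tan32.2° = 119.7 + 64.9 = 184.6 kN/m
FS = R / T = 184.6 / 90.2 = 2.046

FS = 2.05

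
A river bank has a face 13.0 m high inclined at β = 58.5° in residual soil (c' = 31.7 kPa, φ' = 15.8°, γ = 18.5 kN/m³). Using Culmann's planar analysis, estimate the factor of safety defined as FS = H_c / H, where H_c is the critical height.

H_c = (4c'/γ) · sinβ cosφ' / [1 − cos(β − φ')]
    = (4·31.7/18.5) · sin58.5°·cos15.8° / [1 − cos42.7°]
    = 6.854 · 0.8204 / 0.2651 = 21.21 m
FS = H_c / H = 21.21 / 13.0 = 1.632

FS = 1.63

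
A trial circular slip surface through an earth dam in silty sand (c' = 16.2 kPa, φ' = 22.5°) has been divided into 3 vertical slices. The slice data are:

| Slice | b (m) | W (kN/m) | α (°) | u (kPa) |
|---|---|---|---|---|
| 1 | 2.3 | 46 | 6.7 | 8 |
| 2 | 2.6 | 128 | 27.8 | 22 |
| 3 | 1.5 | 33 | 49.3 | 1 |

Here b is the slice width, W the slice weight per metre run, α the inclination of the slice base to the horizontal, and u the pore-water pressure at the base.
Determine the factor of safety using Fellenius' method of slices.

Ordinary method of slices: FS = Σ[c'·Δl_i + (W_i cosα_i − u_i·Δl_i)·tanφ'] / Σ W_i sinα_i, with Δl_i = b_i / cosα_i.
Slice 1: Δl = 2.3/cos6.7° = 2.316 m; N'_1 = 46·cos6.7° − 8·2.316 = 27.2; c'Δl = 37.52; W sinα = 5.4
Slice 2: Δl = 2.6/cos27.8° = 2.939 m; N'_2 = 128·cos27.8° − 22·2.939 = 48.6; c'Δl = 47.62; W sinα = 59.7
Slice 3: Δl = 1.5/cos49.3° = 2.300 m; N'_3 = 33·cos49.3° − 1·2.300 = 19.2; c'Δl = 37.26; W sinα = 25.0
Σc'Δl = 122.4 kN/m; ΣN' = 94.9 kN/m; ΣW sinα = 90.1 kN/m
Resisting = 122.4 + 94.9·tan22.5° = 122.4 + 39.3 = 161.7 kN/m
FS = 161.7 / 90.1 = 1.795

FS = 1.80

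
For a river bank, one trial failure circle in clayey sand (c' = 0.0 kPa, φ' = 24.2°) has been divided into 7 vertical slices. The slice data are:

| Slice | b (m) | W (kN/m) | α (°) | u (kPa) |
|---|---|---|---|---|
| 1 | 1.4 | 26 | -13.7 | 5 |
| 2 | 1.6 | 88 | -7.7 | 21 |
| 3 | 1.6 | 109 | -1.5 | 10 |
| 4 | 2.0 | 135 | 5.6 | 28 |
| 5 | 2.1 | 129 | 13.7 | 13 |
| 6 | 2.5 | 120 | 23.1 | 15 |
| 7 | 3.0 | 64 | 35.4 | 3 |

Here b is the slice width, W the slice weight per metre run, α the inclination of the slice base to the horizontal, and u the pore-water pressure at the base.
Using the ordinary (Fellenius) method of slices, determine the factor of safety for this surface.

Ordinary method of slices: FS = Σ[c'·Δl_i + (W_i cosα_i − u_i·Δl_i)·tanφ'] / Σ W_i sinα_i, with Δl_i = b_i / cosα_i.
Slice 1: Δl = 1.4/cos(-13.7°) = 1.441 m; N'_1 = 26·cos(-13.7°) − 5·1.441 = 18.1; c'Δl = 0.00; W sinα = -6.2
Slice 2: Δl = 1.6/cos(-7.7°) = 1.615 m; N'_2 = 88·cos(-7.7°) − 21·1.615 = 53.3; c'Δl = 0.00; W sinα = -11.8
Slice 3: Δl = 1.6/cos(-1.5°) = 1.601 m; N'_3 = 109·cos(-1.5°) − 10·1.601 = 93.0; c'Δl = 0.00; W sinα = -2.9
Slice 4: Δl = 2.0/cos5.6° = 2.010 m; N'_4 = 135·cos5.6° − 28·2.010 = 78.1; c'Δl = 0.00; W sinα = 13.2
Slice 5: Δl = 2.1/cos13.7° = 2.161 m; N'_5 = 129·cos13.7° − 13·2.161 = 97.2; c'Δl = 0.00; W sinα = 30.6
Slice 6: Δl = 2.5/cos23.1° = 2.718 m; N'_6 = 120·cos23.1° − 15·2.718 = 69.6; c'Δl = 0.00; W sinα = 47.1
Slice 7: Δl = 3.0/cos35.4° = 3.680 m; N'_7 = 64·cos35.4° − 3·3.680 = 41.1; c'Δl = 0.00; W sinα = 37.1
Σc'Δl = 0.0 kN/m; ΣN' = 450.4 kN/m; ΣW sinα = 107.1 kN/m
Resisting = 0.0 + 450.4·tan24.2° = 0.0 + 202.4 = 202.4 kN/m
FS = 202.4 / 107.1 = 1.890

FS = 1.89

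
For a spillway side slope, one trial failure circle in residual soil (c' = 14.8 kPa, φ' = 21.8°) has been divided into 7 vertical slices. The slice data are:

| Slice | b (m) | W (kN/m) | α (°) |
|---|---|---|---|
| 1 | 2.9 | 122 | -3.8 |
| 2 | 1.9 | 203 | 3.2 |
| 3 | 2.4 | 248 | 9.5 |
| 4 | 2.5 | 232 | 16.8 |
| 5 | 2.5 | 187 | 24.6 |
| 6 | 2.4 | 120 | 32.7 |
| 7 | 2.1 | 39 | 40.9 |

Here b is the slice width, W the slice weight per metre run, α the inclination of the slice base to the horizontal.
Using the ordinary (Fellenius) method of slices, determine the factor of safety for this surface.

Ordinary method of slices: FS = Σ[c'·Δl_i + (W_i cosα_i)·tanφ'] / Σ W_i sinα_i, with Δl_i = b_i / cosα_i.
Slice 1: Δl = 2.9/cos(-3.8°) = 2.906 m; N'_1 = 122·cos(-3.8°) = 121.7; c'Δl = 43.01; W sinα = -8.1
Slice 2: Δl = 1.9/cos3.2° = 1.903 m; N'_2 = 203·cos3.2° = 202.7; c'Δl = 28.16; W sinα = 11.3
Slice 3: Δl = 2.4/cos9.5° = 2.433 m; N'_3 = 248·cos9.5° = 244.6; c'Δl = 36.01; W sinα = 40.9
Slice 4: Δl = 2.5/cos16.8° = 2.611 m; N'_4 = 232·cos16.8° = 222.1; c'Δl = 38.65; W sinα = 67.1
Slice 5: Δl = 2.5/cos24.6° = 2.750 m; N'_5 = 187·cos24.6° = 170.0; c'Δl = 40.69; W sinα = 77.8
Slice 6: Δl = 2.4/cos32.7° = 2.852 m; N'_6 = 120·cos32.7° = 101.0; c'Δl = 42.21; W sinα = 64.8
Slice 7: Δl = 2.1/cos40.9° = 2.778 m; N'_7 = 39·cos40.9° = 29.5; c'Δl = 41.12; W sinα = 25.5
Σc'Δl = 269.9 kN/m; ΣN' = 1091.6 kN/m; ΣW sinα = 279.4 kN/m
Resisting = 269.9 + 1091.6·tan21.8° = 269.9 + 436.6 = 706.5 kN/m
FS = 706.5 / 279.4 = 2.528

FS = 2.53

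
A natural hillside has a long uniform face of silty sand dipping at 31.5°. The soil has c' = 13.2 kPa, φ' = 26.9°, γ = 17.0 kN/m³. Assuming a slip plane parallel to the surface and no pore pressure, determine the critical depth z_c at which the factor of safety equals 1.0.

z_c = 10.13 m

Setting FS = 1.00 in FS = [c' + γz cos²β tanφ'] / [γz sinβ cosβ] and solving for z:
z = c' / [γ cosβ (FS·sinβ − cosβ·tanφ')]
  = 13.2 / [17.0·cos31.5°·(1.00·sin31.5° − cos31.5°·tan26.9°)]
  = 13.2 / [17.0·0.8526·(1.00·0.5225 − 0.8526·0.5073)]
  = 13.2 / 1.3035 = 10.126 m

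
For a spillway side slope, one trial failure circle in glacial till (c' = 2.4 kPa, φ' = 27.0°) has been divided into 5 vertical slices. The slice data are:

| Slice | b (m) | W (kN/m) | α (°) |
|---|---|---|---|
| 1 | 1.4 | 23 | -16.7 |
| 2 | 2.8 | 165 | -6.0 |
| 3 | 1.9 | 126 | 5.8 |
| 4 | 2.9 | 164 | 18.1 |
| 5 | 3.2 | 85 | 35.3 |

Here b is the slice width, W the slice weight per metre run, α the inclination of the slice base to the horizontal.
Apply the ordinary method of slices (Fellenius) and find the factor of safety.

FS = 3.43

Ordinary method of slices: FS = Σ[c'·Δl_i + (W_i cosα_i)·tanφ'] / Σ W_i sinα_i, with Δl_i = b_i / cosα_i.
Slice 1: Δl = 1.4/cos(-16.7°) = 1.462 m; N'_1 = 23·cos(-16.7°) = 22.0; c'Δl = 3.51; W sinα = -6.6
Slice 2: Δl = 2.8/cos(-6.0°) = 2.815 m; N'_2 = 165·cos(-6.0°) = 164.1; c'Δl = 6.76; W sinα = -17.2
Slice 3: Δl = 1.9/cos5.8° = 1.910 m; N'_3 = 126·cos5.8° = 125.4; c'Δl = 4.58; W sinα = 12.7
Slice 4: Δl = 2.9/cos18.1° = 3.051 m; N'_4 = 164·cos18.1° = 155.9; c'Δl = 7.32; W sinα = 51.0
Slice 5: Δl = 3.2/cos35.3° = 3.921 m; N'_5 = 85·cos35.3° = 69.4; c'Δl = 9.41; W sinα = 49.1
Σc'Δl = 31.6 kN/m; ΣN' = 536.7 kN/m; ΣW sinα = 88.9 kN/m
Resisting = 31.6 + 536.7·tan27.0° = 31.6 + 273.5 = 305.1 kN/m
FS = 305.1 / 88.9 = 3.430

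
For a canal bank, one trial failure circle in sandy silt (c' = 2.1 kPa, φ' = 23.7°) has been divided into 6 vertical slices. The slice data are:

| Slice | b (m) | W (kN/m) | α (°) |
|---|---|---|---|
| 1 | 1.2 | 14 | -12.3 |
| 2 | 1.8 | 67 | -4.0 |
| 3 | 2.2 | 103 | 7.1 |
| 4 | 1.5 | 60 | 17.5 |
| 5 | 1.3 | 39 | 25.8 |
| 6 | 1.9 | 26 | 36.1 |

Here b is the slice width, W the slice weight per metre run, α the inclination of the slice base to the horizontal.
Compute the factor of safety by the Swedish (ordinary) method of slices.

Ordinary method of slices: FS = Σ[c'·Δl_i + (W_i cosα_i)·tanφ'] / Σ W_i sinα_i, with Δl_i = b_i / cosα_i.
Slice 1: Δl = 1.2/cos(-12.3°) = 1.228 m; N'_1 = 14·cos(-12.3°) = 13.7; c'Δl = 2.58; W sinα = -3.0
Slice 2: Δl = 1.8/cos(-4.0°) = 1.804 m; N'_2 = 67·cos(-4.0°) = 66.8; c'Δl = 3.79; W sinα = -4.7
Slice 3: Δl = 2.2/cos7.1° = 2.217 m; N'_3 = 103·cos7.1° = 102.2; c'Δl = 4.66; W sinα = 12.7
Slice 4: Δl = 1.5/cos17.5° = 1.573 m; N'_4 = 60·cos17.5° = 57.2; c'Δl = 3.30; W sinα = 18.0
Slice 5: Δl = 1.3/cos25.8° = 1.444 m; N'_5 = 39·cos25.8° = 35.1; c'Δl = 3.03; W sinα = 17.0
Slice 6: Δl = 1.9/cos36.1° = 2.352 m; N'_6 = 26·cos36.1° = 21.0; c'Δl = 4.94; W sinα = 15.3
Σc'Δl = 22.3 kN/m; ΣN' = 296.1 kN/m; ΣW sinα = 55.4 kN/m
Resisting = 22.3 + 296.1·tan23.7° = 22.3 + 130.0 = 152.3 kN/m
FS = 152.3 / 55.4 = 2.748

FS = 2.75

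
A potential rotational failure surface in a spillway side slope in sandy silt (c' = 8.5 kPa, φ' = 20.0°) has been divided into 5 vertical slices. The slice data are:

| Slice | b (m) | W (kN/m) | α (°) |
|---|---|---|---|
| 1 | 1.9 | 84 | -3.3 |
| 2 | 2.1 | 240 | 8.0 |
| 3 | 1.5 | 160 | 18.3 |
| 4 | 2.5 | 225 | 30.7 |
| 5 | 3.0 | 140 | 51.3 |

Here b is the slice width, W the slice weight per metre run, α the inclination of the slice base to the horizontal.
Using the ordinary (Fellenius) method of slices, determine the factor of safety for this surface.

Ordinary method of slices: FS = Σ[c'·Δl_i + (W_i cosα_i)·tanφ'] / Σ W_i sinα_i, with Δl_i = b_i / cosα_i.
Slice 1: Δl = 1.9/cos(-3.3°) = 1.903 m; N'_1 = 84·cos(-3.3°) = 83.9; c'Δl = 16.18; W sinα = -4.8
Slice 2: Δl = 2.1/cos8.0° = 2.121 m; N'_2 = 240·cos8.0° = 237.7; c'Δl = 18.03; W sinα = 33.4
Slice 3: Δl = 1.5/cos18.3° = 1.580 m; N'_3 = 160·cos18.3° = 151.9; c'Δl = 13.43; W sinα = 50.2
Slice 4: Δl = 2.5/cos30.7° = 2.907 m; N'_4 = 225·cos30.7° = 193.5; c'Δl = 24.71; W sinα = 114.9
Slice 5: Δl = 3.0/cos51.3° = 4.798 m; N'_5 = 140·cos51.3° = 87.5; c'Δl = 40.78; W sinα = 109.3
Σc'Δl = 113.1 kN/m; ΣN' = 754.4 kN/m; ΣW sinα = 302.9 kN/m
Resisting = 113.1 + 754.4·tan20.0° = 113.1 + 274.6 = 387.7 kN/m
FS = 387.7 / 302.9 = 1.280

FS = 1.28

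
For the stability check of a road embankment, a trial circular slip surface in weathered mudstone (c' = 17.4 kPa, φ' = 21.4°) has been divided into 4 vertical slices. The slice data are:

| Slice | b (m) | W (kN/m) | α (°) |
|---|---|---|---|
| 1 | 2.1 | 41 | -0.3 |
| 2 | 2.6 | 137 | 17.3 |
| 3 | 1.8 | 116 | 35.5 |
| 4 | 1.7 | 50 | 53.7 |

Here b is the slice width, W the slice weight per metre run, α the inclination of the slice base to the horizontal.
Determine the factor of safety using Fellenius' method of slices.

Ordinary method of slices: FS = Σ[c'·Δl_i + (W_i cosα_i)·tanφ'] / Σ W_i sinα_i, with Δl_i = b_i / cosα_i.
Slice 1: Δl = 2.1/cos(-0.3°) = 2.100 m; N'_1 = 41·cos(-0.3°) = 41.0; c'Δl = 36.54; W sinα = -0.2
Slice 2: Δl = 2.6/cos17.3° = 2.723 m; N'_2 = 137·cos17.3° = 130.8; c'Δl = 47.38; W sinα = 40.7
Slice 3: Δl = 1.8/cos35.5° = 2.211 m; N'_3 = 116·cos35.5° = 94.4; c'Δl = 38.47; W sinα = 67.4
Slice 4: Δl = 1.7/cos53.7° = 2.872 m; N'_4 = 50·cos53.7° = 29.6; c'Δl = 49.97; W sinα = 40.3
Σc'Δl = 172.4 kN/m; ΣN' = 295.8 kN/m; ΣW sinα = 148.2 kN/m
Resisting = 172.4 + 295.8·tan21.4° = 172.4 + 115.9 = 288.3 kN/m
FS = 288.3 / 148.2 = 1.946

FS = 1.95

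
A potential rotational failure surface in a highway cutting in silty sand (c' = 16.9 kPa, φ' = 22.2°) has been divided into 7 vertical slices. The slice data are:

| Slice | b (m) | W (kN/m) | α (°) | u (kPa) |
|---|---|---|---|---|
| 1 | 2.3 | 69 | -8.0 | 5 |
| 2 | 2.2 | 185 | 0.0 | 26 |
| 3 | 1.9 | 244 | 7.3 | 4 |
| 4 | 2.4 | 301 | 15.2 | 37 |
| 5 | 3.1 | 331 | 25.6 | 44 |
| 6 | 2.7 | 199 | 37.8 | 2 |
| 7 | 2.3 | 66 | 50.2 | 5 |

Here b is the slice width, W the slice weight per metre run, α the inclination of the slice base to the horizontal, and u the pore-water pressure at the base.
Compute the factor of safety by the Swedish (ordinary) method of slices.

Ordinary method of slices: FS = Σ[c'·Δl_i + (W_i cosα_i − u_i·Δl_i)·tanφ'] / Σ W_i sinα_i, with Δl_i = b_i / cosα_i.
Slice 1: Δl = 2.3/cos(-8.0°) = 2.323 m; N'_1 = 69·cos(-8.0°) − 5·2.323 = 56.7; c'Δl = 39.25; W sinα = -9.6
Slice 2: Δl = 2.2/cos0.0° = 2.200 m; N'_2 = 185·cos0.0° − 26·2.200 = 127.8; c'Δl = 37.18; W sinα = 0.0
Slice 3: Δl = 1.9/cos7.3° = 1.916 m; N'_3 = 244·cos7.3° − 4·1.916 = 234.4; c'Δl = 32.37; W sinα = 31.0
Slice 4: Δl = 2.4/cos15.2° = 2.487 m; N'_4 = 301·cos15.2° − 37·2.487 = 198.5; c'Δl = 42.03; W sinα = 78.9
Slice 5: Δl = 3.1/cos25.6° = 3.437 m; N'_5 = 331·cos25.6° − 44·3.437 = 147.3; c'Δl = 58.09; W sinα = 143.0
Slice 6: Δl = 2.7/cos37.8° = 3.417 m; N'_6 = 199·cos37.8° − 2·3.417 = 150.4; c'Δl = 57.75; W sinα = 122.0
Slice 7: Δl = 2.3/cos50.2° = 3.593 m; N'_7 = 66·cos50.2° − 5·3.593 = 24.3; c'Δl = 60.72; W sinα = 50.7
Σc'Δl = 327.4 kN/m; ΣN' = 939.3 kN/m; ΣW sinα = 416.0 kN/m
Resisting = 327.4 + 939.3·tan22.2° = 327.4 + 383.3 = 710.7 kN/m
FS = 710.7 / 416.0 = 1.708

FS = 1.71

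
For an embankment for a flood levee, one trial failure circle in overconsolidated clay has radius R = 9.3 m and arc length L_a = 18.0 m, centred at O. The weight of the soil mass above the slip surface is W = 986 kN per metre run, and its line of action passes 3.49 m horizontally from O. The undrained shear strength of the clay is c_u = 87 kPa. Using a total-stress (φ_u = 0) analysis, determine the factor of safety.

FS = 4.23

Taking moments about the centre O, the resisting moment is provided by the undrained shear strength acting along the arc:
M_R = c_u·L_a·R = 87·18.00·9.3 = 14563.8 kN·m/m
M_D = W·d = 986·3.49 = 3441.1 kN·m/m
FS = M_R / M_D = 14563.8 / 3441.1 = 4.232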